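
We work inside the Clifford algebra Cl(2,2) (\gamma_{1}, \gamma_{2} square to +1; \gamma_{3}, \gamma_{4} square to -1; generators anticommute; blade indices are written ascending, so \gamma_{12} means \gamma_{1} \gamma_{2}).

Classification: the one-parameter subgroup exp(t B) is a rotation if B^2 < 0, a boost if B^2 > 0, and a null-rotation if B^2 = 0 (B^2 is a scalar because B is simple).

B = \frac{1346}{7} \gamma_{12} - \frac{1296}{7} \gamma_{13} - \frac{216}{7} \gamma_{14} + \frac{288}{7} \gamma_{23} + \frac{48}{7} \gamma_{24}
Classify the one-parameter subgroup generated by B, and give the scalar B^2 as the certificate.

B^2 term by term: the squares give (\frac{1346}{7})^2*(\gamma_{12})^2 + (-\frac{1296}{7})^2*(\gamma_{13})^2 + (-\frac{216}{7})^2*(\gamma_{14})^2 + (\frac{288}{7})^2*(\gamma_{23})^2 + (\frac{48}{7})^2*(\gamma_{24})^2 = \frac{1811716}{49}*(-1) + \frac{1679616}{49}*(+1) + \frac{46656}{49}*(+1) + \frac{82944}{49}*(+1) + \frac{2304}{49}*(+1) = -4 (each basis 2-blade squares to minus the product of its generators' squares); cross terms between blades sharing an index anticommute and cancel; the commuting (index-disjoint) pairs give grade-4 terms 2*c*c'*(blade product), which cancel blade by blade — \gamma_{1234}: \frac{124416}{49} - \frac{124416}{49} = 0 — confirming B is simple. So B^2 = -4.
Answer: rotation, certificate B^2 = -4. Note: conjugating B changes its blade decomposition but never the scalar B^2 = -4, whose sign settles the classification.


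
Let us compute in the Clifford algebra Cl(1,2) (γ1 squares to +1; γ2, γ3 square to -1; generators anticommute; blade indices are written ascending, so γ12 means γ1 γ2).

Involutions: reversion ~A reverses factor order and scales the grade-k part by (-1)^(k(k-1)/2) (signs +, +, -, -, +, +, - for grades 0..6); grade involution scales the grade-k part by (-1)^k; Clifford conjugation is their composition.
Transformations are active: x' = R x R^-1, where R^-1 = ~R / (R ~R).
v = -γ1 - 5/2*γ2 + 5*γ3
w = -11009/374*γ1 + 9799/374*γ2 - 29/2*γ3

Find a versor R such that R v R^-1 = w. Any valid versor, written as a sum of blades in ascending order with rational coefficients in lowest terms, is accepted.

Sketch: the shared square -121/4 makes R = v + w = -11383/374*γ1 + 4432/187*γ2 - 19/2*γ3 the natural versor; its sandwich fixes that direction, negates (v - w)/2, and sends v to w.
Answer: -11383/374*γ1 + 4432/187*γ2 - 19/2*γ3


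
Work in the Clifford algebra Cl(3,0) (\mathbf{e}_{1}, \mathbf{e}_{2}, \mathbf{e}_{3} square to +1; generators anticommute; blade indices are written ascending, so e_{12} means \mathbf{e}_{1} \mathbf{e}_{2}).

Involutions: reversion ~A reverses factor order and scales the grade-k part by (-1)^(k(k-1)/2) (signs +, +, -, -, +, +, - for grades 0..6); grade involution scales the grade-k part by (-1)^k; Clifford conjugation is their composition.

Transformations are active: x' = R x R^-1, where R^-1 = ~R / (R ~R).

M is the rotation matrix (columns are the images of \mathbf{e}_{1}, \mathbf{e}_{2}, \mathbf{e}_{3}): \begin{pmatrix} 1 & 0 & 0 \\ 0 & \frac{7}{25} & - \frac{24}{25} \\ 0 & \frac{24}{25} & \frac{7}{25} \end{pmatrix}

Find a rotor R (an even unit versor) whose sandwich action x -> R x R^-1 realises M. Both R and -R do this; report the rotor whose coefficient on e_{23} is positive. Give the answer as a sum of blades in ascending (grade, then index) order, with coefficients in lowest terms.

Method: write R = a + b12*e_{12} + b13*e_{13} + b23*e_{23} with a^2 + b12^2 + b13^2 + b23^2 = 1 (so R^-1 = ~R). Expanding the columns R e_j ~R gives tr M = 4a^2 - 1 and, from the antisymmetric part, M21 - M12 = -4a*b12, M13 - M31 = 4a*b13, M32 - M23 = -4a*b23.
Here tr M = \frac{39}{25}, so a^2 = (1 + tr M)/4 = \frac{16}{25} and a = ±\frac{4}{5}. Taking a = \frac{4}{5}: M21 - M12 = 0, M13 - M31 = 0, M32 - M23 = \frac{48}{25}, giving b12 = 0, b13 = 0, b23 = -\frac{3}{5}, i.e. R = \frac{4}{5} - \frac{3}{5} e_{23}.
Its e_{23} coefficient is negative, so report the other preimage -R.
Answer: -\frac{4}{5} + \frac{3}{5} e_{23}. Uniqueness: Spin(3) -> SO(3) maps R and -R to the same rotation of trace \frac{39}{25}; fixing the sign of the e_{23} coefficient removes the ambiguity.


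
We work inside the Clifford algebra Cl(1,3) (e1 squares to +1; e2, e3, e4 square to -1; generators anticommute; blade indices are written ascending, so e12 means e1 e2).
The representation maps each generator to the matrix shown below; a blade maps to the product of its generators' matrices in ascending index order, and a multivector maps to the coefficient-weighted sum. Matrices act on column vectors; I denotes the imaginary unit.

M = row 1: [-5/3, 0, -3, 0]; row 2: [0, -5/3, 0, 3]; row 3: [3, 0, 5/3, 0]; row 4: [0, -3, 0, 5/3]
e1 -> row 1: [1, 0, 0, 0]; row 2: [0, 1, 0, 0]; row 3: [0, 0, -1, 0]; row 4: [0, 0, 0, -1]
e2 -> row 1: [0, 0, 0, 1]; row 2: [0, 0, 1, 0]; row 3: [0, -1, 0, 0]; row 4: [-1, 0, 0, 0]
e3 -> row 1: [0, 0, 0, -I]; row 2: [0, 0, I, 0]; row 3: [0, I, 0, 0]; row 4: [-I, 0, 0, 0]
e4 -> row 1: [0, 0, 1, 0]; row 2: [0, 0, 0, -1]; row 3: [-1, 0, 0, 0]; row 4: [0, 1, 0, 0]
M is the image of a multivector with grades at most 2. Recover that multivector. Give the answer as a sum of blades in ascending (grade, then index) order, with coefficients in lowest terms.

Method: the blade images are trace-orthogonal — tr(rho(e_A) rho(e_B)^-1) = 4 if A = B and 0 otherwise — and rho(e_A)^-1 = (e_A)^2 * rho(e_A) with (e_A)^2 = +1 or -1, so the coefficient of e_A in the preimage is (e_A)^2 * tr(M rho(e_A))/4.
Nonzero projections over blades of grade <= 2: e1: (e1)^2 = +1, tr(M rho(e1)) = -20/3, coefficient -5/3; e4: (e4)^2 = -1, tr(M rho(e4)) = 12, coefficient -3. Every other blade of grade <= 2 projects to 0.
Answer: -5/3*e1 - 3*e4


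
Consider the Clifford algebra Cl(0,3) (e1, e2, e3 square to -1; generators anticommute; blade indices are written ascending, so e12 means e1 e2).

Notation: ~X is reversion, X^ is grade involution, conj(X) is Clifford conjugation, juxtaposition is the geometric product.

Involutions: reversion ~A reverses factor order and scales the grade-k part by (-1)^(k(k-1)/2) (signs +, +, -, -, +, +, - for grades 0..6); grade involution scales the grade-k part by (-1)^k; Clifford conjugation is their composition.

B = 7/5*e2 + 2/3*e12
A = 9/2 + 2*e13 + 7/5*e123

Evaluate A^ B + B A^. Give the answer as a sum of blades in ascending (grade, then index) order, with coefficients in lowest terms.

first term: 63/10*e2 + 14/15*e3 + 3*e12 - 49/25*e13 - 4/3*e23 - 14/5*e123
second term: 63/10*e2 + 14/15*e3 + 3*e12 - 49/25*e13 + 4/3*e23 - 14/5*e123
Answer: 63/5*e2 + 28/15*e3 + 6*e12 - 98/25*e13 - 28/5*e123


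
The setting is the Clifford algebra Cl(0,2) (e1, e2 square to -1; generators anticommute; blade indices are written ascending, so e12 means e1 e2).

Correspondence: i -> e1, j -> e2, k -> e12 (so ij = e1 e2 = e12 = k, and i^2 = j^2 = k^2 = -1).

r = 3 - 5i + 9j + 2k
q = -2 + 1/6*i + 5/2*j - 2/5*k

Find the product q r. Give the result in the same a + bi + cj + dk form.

In blades: q = -2 + 1/6*e1 + 5/2*e2 - 2/5*e12, r = 3 - 5*e1 + 9*e2 + 2*e12.
Distribute q over r term by term (generator squares from the signature, products reordered to ascending indices): (-2)*r = -6 + 10*e1 - 18*e2 - 4*e12; (1/6*e1)*r = 5/6 + 1/2*e1 - 1/3*e2 + 3/2*e12; (5/2*e2)*r = -45/2 + 5*e1 + 15/2*e2 + 25/2*e12; (-2/5*e12)*r = 4/5 + 18/5*e1 + 2*e2 - 6/5*e12.
Sum: -403/15 + 191/10*e1 - 53/6*e2 + 44/5*e12; translating back through the correspondence:
Answer: -403/15 + 191/10*i - 53/6*j + 44/5*k


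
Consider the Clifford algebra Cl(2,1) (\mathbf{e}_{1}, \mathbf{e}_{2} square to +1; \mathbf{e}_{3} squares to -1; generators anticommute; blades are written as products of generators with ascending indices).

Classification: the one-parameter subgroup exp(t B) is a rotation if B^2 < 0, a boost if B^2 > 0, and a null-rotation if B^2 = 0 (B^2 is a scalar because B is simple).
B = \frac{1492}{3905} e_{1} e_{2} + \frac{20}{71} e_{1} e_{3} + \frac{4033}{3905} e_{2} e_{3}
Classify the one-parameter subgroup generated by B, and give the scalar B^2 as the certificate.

B^2 term by term: the squares give (\frac{1492}{3905})^2*(e_{1} e_{2})^2 + (\frac{20}{71})^2*(e_{1} e_{3})^2 + (\frac{4033}{3905})^2*(e_{2} e_{3})^2 = \frac{2226064}{15249025}*(-1) + \frac{400}{5041}*(+1) + \frac{16265089}{15249025}*(+1) = 1 (each basis 2-blade squares to minus the product of its generators' squares); cross terms between blades sharing an index anticommute and cancel. So B^2 = 1.
Answer: boost, certificate B^2 = 1. One invariant decides it: the square 1 survives every conjugation, and its sign is exactly the classification.


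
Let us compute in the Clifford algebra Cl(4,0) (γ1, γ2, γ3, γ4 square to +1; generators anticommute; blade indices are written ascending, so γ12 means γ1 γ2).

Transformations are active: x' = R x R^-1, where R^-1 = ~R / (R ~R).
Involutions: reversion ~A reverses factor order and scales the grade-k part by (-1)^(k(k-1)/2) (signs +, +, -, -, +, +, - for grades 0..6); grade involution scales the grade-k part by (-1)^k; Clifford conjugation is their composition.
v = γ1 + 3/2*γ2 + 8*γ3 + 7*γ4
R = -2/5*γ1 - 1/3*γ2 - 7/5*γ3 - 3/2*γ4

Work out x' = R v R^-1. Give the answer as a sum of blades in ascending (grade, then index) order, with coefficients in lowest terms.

~R = -2/5*γ1 - 1/3*γ2 - 7/5*γ3 - 3/2*γ4, and R ~R = 4033/900, so R^-1 = ~R / (4033/900).
R v = -113/5 - 4/15*γ12 - 9/5*γ13 - 13/10*γ14 - 17/30*γ23 - 1/12*γ24 + 11/5*γ34
Answer: 12239/4033*γ1 + 15021/8066*γ2 + 24688/4033*γ3 + 32789/4033*γ4


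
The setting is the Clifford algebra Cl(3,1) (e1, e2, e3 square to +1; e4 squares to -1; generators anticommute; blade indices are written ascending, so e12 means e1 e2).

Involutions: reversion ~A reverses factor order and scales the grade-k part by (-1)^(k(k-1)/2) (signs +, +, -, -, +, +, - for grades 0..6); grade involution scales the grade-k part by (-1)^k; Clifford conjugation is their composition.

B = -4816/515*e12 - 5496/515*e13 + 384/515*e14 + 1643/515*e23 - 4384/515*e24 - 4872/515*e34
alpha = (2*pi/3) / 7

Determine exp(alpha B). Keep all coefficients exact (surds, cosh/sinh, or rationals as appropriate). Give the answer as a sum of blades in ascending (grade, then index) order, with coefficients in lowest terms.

B^2 term by term: the squares give (-4816/515)^2*(e12)^2 + (-5496/515)^2*(e13)^2 + (384/515)^2*(e14)^2 + (1643/515)^2*(e23)^2 + (-4384/515)^2*(e24)^2 + (-4872/515)^2*(e34)^2 = 23193856/265225*(-1) + 30206016/265225*(-1) + 147456/265225*(+1) + 2699449/265225*(-1) + 19219456/265225*(+1) + 23736384/265225*(+1) = -49 (each basis 2-blade squares to minus the product of its generators' squares); cross terms between blades sharing an index anticommute and cancel; the commuting (index-disjoint) pairs give grade-4 terms 2*c*c'*(blade product), which cancel blade by blade — e1234: 46927104/265225 - 48188928/265225 + 1261824/265225 = 0 — confirming B is simple. So B^2 = -49.
B^2 = -49 — since the square is negative, the closed form is circular: l = 7, alpha*l = 2*pi/3, so exp(alpha B) = cos(2*pi/3) + (sin(2*pi/3)/7)*B = -1/2 + (sqrt(3)/14)*B.
Answer: -1/2 - 344*sqrt(3)/515*e12 - 2748*sqrt(3)/3605*e13 + 192*sqrt(3)/3605*e14 + 1643*sqrt(3)/7210*e23 - 2192*sqrt(3)/3605*e24 - 348*sqrt(3)/515*e34


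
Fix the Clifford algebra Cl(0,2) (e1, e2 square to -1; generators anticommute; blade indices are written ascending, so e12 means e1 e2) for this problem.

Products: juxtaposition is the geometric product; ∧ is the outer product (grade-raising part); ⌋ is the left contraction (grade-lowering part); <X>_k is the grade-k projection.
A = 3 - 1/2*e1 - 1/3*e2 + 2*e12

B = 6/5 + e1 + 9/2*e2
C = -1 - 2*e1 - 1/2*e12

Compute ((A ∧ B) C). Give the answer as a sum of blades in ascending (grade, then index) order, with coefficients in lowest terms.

step 1: 18/5 + 12/5*e1 + 131/10*e2 + 29/60*e12
step 2: 173/120 - 323/20*e1 - 193/15*e2 + 287/12*e12
Answer: 173/120 - 323/20*e1 - 193/15*e2 + 287/12*e12


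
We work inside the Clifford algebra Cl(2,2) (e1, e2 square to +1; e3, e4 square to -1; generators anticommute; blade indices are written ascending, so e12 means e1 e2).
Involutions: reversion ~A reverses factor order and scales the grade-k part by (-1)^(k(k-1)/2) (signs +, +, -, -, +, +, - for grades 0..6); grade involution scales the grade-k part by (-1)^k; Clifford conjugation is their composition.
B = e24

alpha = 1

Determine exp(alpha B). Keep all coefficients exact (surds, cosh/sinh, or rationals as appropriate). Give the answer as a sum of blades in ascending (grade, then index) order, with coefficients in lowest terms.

B^2 = (1)^2*(e24)^2 = 1*(+1) = 1 (a basis 2-blade squares to minus the product of its generators' squares).
B^2 = 1 — hyperbolic case — the even/odd split gives cosh and sinh: l = 1, alpha*l = 1, so exp(alpha B) = cosh(1) + (sinh(1)/1)*B = cosh(1) + (sinh(1))*B.
Answer: cosh(1) + sinh(1)*e24


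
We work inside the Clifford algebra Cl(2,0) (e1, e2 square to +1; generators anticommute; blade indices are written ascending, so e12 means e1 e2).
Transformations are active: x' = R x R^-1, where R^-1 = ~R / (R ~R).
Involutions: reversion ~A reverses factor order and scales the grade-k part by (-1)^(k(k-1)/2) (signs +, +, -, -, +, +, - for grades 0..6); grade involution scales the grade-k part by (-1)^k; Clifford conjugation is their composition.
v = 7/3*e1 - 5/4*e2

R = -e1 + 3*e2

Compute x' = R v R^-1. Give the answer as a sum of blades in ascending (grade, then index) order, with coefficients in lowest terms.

~R = -e1 + 3*e2, and R ~R = 10, so R^-1 = ~R / (10).
R v = -73/12 - 23/4*e12
Answer: -67/60*e1 - 12/5*e2


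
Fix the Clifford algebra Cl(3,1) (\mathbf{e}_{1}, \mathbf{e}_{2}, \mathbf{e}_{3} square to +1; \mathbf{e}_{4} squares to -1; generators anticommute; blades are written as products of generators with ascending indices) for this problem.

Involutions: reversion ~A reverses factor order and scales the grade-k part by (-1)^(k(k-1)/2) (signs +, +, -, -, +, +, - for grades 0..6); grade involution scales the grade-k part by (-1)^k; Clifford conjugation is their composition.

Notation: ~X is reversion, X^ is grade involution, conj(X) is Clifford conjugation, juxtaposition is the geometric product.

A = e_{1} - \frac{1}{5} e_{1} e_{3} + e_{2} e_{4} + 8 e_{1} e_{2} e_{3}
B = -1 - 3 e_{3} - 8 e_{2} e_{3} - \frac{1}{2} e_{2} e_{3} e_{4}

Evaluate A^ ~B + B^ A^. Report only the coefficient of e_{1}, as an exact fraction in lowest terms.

first term: \frac{328}{5} e_{1} - \frac{1}{2} e_{3} + \frac{128}{5} e_{1} e_{2} + \frac{16}{5} e_{1} e_{3} + 4 e_{1} e_{4} - e_{2} e_{4} + 8 e_{3} e_{4} + \frac{1}{10} e_{1} e_{2} e_{4} + 3 e_{2} e_{3} e_{4} - \frac{1}{2} e_{1} e_{2} e_{3} e_{4}
second term: -\frac{312}{5} e_{1} - \frac{1}{2} e_{3} - \frac{112}{5} e_{1} e_{2} + \frac{16}{5} e_{1} e_{3} - 4 e_{1} e_{4} - e_{2} e_{4} + 8 e_{3} e_{4} + 16 e_{1} e_{2} e_{3} - \frac{1}{10} e_{1} e_{2} e_{4} - 3 e_{2} e_{3} e_{4} + \frac{1}{2} e_{1} e_{2} e_{3} e_{4}
Answer: \frac{16}{5}


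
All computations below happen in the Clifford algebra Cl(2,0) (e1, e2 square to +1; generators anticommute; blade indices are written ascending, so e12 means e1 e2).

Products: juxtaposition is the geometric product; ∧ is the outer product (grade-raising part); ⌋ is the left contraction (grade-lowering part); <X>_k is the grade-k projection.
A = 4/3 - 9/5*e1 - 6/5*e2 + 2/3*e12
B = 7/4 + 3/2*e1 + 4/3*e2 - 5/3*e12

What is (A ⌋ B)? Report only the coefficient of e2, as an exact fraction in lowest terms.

step 1: -77/90 + 43/9*e2 - 20/9*e12
Answer: 43/9


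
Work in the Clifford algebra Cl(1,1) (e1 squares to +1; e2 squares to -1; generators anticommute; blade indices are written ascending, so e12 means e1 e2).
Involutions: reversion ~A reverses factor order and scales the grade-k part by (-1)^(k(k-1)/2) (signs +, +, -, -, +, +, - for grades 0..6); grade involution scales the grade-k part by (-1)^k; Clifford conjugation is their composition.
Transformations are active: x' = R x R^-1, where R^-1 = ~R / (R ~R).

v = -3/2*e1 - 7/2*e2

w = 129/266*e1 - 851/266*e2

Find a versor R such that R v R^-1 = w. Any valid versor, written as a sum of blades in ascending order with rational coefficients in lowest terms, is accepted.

Sketch: the shared square -10 makes R = v + w = -135/133*e1 - 891/133*e2 the natural versor; its sandwich fixes that direction, negates (v - w)/2, and sends v to w.
Answer: -135/133*e1 - 891/133*e2


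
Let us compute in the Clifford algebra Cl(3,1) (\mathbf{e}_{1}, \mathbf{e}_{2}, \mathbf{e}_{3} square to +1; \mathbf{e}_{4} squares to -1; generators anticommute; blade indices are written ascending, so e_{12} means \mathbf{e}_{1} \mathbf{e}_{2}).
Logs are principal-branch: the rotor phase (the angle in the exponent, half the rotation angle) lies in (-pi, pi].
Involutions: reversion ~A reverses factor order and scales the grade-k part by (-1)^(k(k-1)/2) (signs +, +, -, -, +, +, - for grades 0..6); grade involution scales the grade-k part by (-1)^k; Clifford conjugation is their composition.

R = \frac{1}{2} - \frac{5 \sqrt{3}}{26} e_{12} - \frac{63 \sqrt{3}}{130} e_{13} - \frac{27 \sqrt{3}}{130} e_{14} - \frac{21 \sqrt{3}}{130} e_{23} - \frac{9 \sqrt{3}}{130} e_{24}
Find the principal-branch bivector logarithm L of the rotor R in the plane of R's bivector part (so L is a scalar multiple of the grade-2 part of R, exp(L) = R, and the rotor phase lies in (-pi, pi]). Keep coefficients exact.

The scalar part of R is \frac{1}{2}, and that scalar determines the rotor phase on the principal branch; recovering the unit plane as bivector-part over sine of the phase gives L = phase * plane.
Concretely: cos(phase) = \frac{1}{2} gives phase = ±\frac{\pi}{3}, and since phase/sin(phase) is even the sign is immaterial: L = (phase/sin(phase)) * <R>_2 = (\frac{2 \sqrt{3} \pi}{9}) * <R>_2.
Answer: - \frac{5 \pi}{39} e_{12} - \frac{21 \pi}{65} e_{13} - \frac{9 \pi}{65} e_{14} - \frac{7 \pi}{65} e_{23} - \frac{3 \pi}{65} e_{24}


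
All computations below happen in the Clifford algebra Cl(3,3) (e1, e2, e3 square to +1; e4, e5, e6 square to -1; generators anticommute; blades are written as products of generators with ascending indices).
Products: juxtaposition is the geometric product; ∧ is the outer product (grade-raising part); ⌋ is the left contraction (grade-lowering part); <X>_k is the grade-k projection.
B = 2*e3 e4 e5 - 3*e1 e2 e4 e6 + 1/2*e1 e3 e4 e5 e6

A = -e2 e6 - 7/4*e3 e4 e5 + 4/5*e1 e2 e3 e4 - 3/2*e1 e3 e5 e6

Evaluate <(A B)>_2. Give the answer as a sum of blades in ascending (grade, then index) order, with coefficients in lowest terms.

step 1: 7/2 - 3/4*e4 - 3*e1 e4 - 7/8*e1 e6 - 12/5*e3 e6 + 8/5*e1 e2 e5 - 3*e1 e4 e6 - 2/5*e2 e5 e6 - 9/2*e2 e3 e4 e5 - 1/2*e1 e2 e3 e4 e5 + 21/4*e1 e2 e3 e5 e6 + 2*e2 e3 e4 e5 e6
step 2: -3*e1 e4 - 7/8*e1 e6 - 12/5*e3 e6
Answer: -3*e1 e4 - 7/8*e1 e6 - 12/5*e3 e6


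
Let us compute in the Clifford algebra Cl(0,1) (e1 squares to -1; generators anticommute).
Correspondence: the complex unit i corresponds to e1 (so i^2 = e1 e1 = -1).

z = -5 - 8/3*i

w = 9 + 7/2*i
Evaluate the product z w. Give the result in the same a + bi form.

In blades: z = -5 - 8/3*e1, w = 9 + 7/2*e1.
Distribute z over w term by term (generator squares from the signature, products reordered to ascending indices): (-5)*w = -45 - 35/2*e1; (-8/3*e1)*w = 28/3 - 24*e1.
Sum: -107/3 - 83/2*e1; translating back through the correspondence:
Answer: -107/3 - 83/2*i


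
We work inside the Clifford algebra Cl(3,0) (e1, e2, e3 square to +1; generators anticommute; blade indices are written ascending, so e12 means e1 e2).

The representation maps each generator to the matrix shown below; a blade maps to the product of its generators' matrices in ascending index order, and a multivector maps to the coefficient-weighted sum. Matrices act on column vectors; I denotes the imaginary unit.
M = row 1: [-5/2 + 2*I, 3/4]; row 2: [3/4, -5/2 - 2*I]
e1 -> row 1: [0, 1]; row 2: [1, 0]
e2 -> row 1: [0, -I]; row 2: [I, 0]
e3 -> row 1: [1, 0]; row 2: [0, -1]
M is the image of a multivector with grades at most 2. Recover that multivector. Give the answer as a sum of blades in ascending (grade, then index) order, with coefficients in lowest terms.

Method: 1, rho(e1), rho(e2), rho(e3) form a trace-orthogonal basis of the 2x2 complex matrices (tr(X Y) = 2 if X = Y, else 0), so M = m0*1 + m1*rho(e1) + m2*rho(e2) + m3*rho(e3) with m0 = tr(M)/2 = -5/2, m1 = tr(M rho(e1))/2 = 3/4, m2 = tr(M rho(e2))/2 = 0, m3 = tr(M rho(e3))/2 = 2*I.
Multiplying table entries, the bivector images are rho(e12) = I*rho(e3), rho(e13) = -I*rho(e2), rho(e23) = I*rho(e1); with real blade coefficients the real parts of m0..m3 are the coefficients of 1, e1, e2, e3 and the imaginary parts give the bivectors (e23: Im m1, e13: -Im m2, e12: Im m3).
Answer: -5/2 + 3/4*e1 + 2*e12


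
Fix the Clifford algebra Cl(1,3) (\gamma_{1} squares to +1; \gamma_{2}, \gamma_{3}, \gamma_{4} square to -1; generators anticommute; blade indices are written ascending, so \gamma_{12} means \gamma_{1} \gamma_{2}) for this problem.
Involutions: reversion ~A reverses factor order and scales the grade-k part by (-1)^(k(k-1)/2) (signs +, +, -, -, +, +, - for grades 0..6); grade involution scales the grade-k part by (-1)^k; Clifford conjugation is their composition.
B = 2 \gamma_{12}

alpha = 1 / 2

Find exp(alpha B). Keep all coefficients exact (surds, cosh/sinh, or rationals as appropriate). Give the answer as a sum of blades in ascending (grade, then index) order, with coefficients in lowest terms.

B^2 = (2)^2*(\gamma_{12})^2 = 4*(+1) = 4 (a basis 2-blade squares to minus the product of its generators' squares).
B^2 = 4 — the positive square puts this in the hyperbolic regime; l = 2, alpha*l = 1, so exp(alpha B) = cosh(1) + (sinh(1)/2)*B = \cosh{\left(1 \right)} + (\frac{\sinh{\left(1 \right)}}{2})*B.
Answer: \cosh{\left(1 \right)} + \sinh{\left(1 \right)} \gamma_{12}


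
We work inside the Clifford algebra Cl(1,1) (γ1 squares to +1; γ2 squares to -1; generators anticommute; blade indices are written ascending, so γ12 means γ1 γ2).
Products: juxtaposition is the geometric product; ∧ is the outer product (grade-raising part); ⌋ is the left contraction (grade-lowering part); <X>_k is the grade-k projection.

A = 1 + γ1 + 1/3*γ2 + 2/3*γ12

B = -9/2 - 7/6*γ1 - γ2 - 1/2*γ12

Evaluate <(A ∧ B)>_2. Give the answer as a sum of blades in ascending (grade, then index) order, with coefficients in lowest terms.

step 1: -9/2 - 17/3*γ1 - 5/2*γ2 - 37/9*γ12
step 2: -37/9*γ12
Answer: -37/9*γ12


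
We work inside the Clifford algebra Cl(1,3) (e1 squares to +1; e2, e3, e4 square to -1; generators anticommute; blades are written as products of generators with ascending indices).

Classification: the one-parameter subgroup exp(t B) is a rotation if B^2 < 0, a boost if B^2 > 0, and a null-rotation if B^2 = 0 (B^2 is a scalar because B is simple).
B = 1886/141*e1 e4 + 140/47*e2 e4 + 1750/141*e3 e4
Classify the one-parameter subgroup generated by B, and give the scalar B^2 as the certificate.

B^2 term by term: the squares give (1886/141)^2*(e1 e4)^2 + (140/47)^2*(e2 e4)^2 + (1750/141)^2*(e3 e4)^2 = 3556996/19881*(+1) + 19600/2209*(-1) + 3062500/19881*(-1) = 16 (each basis 2-blade squares to minus the product of its generators' squares); cross terms between blades sharing an index anticommute and cancel. So B^2 = 16.
Answer: boost, certificate B^2 = 16. No conjugation can change B^2 = 16; the sign gives the class.


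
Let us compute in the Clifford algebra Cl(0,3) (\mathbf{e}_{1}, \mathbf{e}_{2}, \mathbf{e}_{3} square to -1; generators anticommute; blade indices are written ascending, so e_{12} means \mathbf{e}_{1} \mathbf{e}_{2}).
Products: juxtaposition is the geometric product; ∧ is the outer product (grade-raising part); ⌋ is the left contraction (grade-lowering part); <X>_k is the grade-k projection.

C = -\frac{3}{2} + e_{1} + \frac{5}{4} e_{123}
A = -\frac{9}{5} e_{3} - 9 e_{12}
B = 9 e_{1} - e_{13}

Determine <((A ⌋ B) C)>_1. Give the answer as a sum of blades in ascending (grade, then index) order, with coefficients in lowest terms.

step 1: \frac{9}{5} e_{1}
step 2: -\frac{9}{5} - \frac{27}{10} e_{1} - \frac{9}{4} e_{23}
step 3: -\frac{27}{10} e_{1}
Answer: -\frac{27}{10} e_{1}


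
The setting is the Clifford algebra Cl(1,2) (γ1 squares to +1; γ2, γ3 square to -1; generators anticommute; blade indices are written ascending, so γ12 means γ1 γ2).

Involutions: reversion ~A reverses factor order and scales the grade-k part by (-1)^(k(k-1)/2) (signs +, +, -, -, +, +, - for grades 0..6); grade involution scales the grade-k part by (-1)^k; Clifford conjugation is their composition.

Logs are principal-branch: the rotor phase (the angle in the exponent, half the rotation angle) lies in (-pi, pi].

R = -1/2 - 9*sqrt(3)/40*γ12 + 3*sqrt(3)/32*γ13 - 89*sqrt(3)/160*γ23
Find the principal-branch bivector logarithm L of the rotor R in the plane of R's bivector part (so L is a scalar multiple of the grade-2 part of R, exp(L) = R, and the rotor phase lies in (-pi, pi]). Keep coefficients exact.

The scalar part of R is -1/2, so the principal-branch rotor phase is pinned; divide the bivector part by its sine to get the unit plane — L is the phase times that plane.
Concretely: cos(phase) = -1/2 gives phase = ±2*pi/3, and since phase/sin(phase) is even the sign is immaterial: L = (phase/sin(phase)) * <R>_2 = (4*sqrt(3)*pi/9) * <R>_2.
Answer: -3*pi/10*γ12 + pi/8*γ13 - 89*pi/120*γ23


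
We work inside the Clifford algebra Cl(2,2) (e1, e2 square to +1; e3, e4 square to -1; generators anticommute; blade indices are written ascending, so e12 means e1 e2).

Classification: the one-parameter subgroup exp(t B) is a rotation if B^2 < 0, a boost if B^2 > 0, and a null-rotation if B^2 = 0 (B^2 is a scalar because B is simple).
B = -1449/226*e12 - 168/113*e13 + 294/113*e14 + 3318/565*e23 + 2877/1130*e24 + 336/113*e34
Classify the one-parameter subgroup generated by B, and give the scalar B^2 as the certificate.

B^2 term by term: the squares give (-1449/226)^2*(e12)^2 + (-168/113)^2*(e13)^2 + (294/113)^2*(e14)^2 + (3318/565)^2*(e23)^2 + (2877/1130)^2*(e24)^2 + (336/113)^2*(e34)^2 = 2099601/51076*(-1) + 28224/12769*(+1) + 86436/12769*(+1) + 11009124/319225*(+1) + 8277129/1276900*(+1) + 112896/12769*(-1) = 0 (each basis 2-blade squares to minus the product of its generators' squares); cross terms between blades sharing an index anticommute and cancel; the commuting (index-disjoint) pairs give grade-4 terms 2*c*c'*(blade product), which cancel blade by blade — e1234: -486864/12769 + 483336/63845 + 1950984/63845 = 0 — confirming B is simple. So B^2 = 0.
Answer: null-rotation, certificate B^2 = 0. The scalar 0 is the complete invariant here: its sign names the subgroup type.


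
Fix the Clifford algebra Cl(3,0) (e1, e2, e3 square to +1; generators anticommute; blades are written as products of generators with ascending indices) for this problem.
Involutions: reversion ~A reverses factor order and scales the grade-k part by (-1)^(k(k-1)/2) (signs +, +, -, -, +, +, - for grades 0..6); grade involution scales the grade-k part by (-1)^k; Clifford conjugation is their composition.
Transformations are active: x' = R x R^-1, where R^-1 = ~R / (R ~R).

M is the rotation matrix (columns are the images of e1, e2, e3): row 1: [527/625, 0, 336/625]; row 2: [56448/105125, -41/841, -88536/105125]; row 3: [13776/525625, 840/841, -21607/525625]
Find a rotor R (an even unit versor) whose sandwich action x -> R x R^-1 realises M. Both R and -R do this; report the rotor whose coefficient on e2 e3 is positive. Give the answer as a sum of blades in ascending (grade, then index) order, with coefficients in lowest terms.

Method: write R = a + b12*e1 e2 + b13*e1 e3 + b23*e2 e3 with a^2 + b12^2 + b13^2 + b23^2 = 1 (so R^-1 = ~R). Expanding the columns R e_j ~R gives tr M = 4a^2 - 1 and, from the antisymmetric part, M21 - M12 = -4a*b12, M13 - M31 = 4a*b13, M32 - M23 = -4a*b23.
Here tr M = 15839/21025, so a^2 = (1 + tr M)/4 = 9216/21025 and a = ±96/145. Taking a = 96/145: M21 - M12 = 56448/105125, M13 - M31 = 10752/21025, M32 - M23 = 193536/105125, giving b12 = -147/725, b13 = 28/145, b23 = -504/725, i.e. R = 96/145 - 147/725*e1 e2 + 28/145*e1 e3 - 504/725*e2 e3.
Its e2 e3 coefficient is negative, so report the other preimage -R.
Answer: -96/145 + 147/725*e1 e2 - 28/145*e1 e3 + 504/725*e2 e3. Key observation: the double cover Spin(3) -> SO(3) sends R and -R to the same matrix (trace 15839/21025 here), so the stated sign of the e2 e3 coefficient is what selects one sheet.


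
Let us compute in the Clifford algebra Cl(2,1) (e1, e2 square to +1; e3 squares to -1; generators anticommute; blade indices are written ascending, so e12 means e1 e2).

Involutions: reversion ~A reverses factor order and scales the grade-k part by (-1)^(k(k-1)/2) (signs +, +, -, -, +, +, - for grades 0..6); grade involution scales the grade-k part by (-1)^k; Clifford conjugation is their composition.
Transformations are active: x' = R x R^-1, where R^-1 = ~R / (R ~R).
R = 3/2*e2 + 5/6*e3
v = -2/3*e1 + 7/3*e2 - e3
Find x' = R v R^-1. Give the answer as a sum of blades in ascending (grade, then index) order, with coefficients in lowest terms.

~R = 3/2*e2 + 5/6*e3, and R ~R = 14/9, so R^-1 = ~R / (14/9).
R v = 13/3 + e12 + 5/9*e13 - 31/9*e23
Answer: 2/3*e1 + 253/42*e2 + 79/14*e3


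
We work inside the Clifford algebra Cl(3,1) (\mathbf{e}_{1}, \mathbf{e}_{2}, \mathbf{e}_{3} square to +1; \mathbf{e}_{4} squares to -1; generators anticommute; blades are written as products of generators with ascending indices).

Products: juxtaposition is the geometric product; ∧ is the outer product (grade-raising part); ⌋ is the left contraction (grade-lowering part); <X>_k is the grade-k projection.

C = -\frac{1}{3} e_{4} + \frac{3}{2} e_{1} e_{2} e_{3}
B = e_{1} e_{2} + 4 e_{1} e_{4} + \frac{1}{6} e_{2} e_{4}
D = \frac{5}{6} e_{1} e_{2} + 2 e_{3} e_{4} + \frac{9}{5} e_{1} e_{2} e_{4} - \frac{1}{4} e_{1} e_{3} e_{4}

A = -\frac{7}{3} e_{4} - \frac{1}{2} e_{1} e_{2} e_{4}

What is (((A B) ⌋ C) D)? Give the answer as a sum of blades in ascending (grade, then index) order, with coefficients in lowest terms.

step 1: -\frac{113}{12} e_{1} + \frac{29}{18} e_{2} + \frac{1}{2} e_{4} - \frac{7}{3} e_{1} e_{2} e_{4}
step 2: \frac{1}{6} - \frac{29}{12} e_{1} e_{3} - \frac{113}{8} e_{2} e_{3}
step 3: -\frac{29}{48} e_{4} + \frac{5}{36} e_{1} e_{2} + \frac{565}{48} e_{1} e_{3} - \frac{29}{6} e_{1} e_{4} - \frac{145}{72} e_{2} e_{3} - \frac{113}{4} e_{2} e_{4} + \frac{1}{3} e_{3} e_{4} + \frac{613}{160} e_{1} e_{2} e_{4} + \frac{1523}{60} e_{1} e_{3} e_{4} - \frac{87}{20} e_{2} e_{3} e_{4}
Answer: -\frac{29}{48} e_{4} + \frac{5}{36} e_{1} e_{2} + \frac{565}{48} e_{1} e_{3} - \frac{29}{6} e_{1} e_{4} - \frac{145}{72} e_{2} e_{3} - \frac{113}{4} e_{2} e_{4} + \frac{1}{3} e_{3} e_{4} + \frac{613}{160} e_{1} e_{2} e_{4} + \frac{1523}{60} e_{1} e_{3} e_{4} - \frac{87}{20} e_{2} e_{3} e_{4}


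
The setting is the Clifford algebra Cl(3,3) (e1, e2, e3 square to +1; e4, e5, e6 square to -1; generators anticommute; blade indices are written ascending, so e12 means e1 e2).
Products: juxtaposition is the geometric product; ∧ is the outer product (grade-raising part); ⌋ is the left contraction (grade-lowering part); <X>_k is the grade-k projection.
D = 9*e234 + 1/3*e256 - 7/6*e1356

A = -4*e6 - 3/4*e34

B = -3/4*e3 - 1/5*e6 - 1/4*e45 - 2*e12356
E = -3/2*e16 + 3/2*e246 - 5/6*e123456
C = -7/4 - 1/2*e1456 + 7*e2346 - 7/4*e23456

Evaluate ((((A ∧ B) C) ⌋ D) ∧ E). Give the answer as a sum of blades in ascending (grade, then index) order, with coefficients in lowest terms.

step 1: -3*e36 + 3/20*e346 + e456
step 2: 1/2*e1 + 21/20*e2 - 7/4*e23 + 21*e24 + 21/80*e25 + 21/4*e36 + 3/40*e135 + 7*e235 + 21/4*e245 - 21/80*e346 - 7/4*e456 - 3/2*e1345
step 3: -189*e3 + 63/4*e4 + 49/8*e15 + 189/20*e34 + 7/20*e56 - 7/12*e356
step 4: -567/2*e136 + 189/8*e146 - 567/40*e1346 + 567/2*e2346 + 147/16*e12456
Answer: -567/2*e136 + 189/8*e146 - 567/40*e1346 + 567/2*e2346 + 147/16*e12456


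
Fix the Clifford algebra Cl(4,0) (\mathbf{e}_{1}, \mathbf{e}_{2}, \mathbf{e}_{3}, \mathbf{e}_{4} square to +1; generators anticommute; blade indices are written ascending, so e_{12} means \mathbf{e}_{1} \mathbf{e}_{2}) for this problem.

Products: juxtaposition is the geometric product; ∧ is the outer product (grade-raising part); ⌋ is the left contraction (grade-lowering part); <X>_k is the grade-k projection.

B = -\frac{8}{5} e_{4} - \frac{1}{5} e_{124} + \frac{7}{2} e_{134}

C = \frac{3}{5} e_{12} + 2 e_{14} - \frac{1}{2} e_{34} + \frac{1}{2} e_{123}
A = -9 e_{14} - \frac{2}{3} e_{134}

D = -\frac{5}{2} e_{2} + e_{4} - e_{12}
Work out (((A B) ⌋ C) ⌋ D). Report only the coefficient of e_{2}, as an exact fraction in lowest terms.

step 1: \frac{7}{3} + \frac{72}{5} e_{1} + \frac{9}{5} e_{2} - \frac{63}{2} e_{3} + \frac{16}{15} e_{13} + \frac{2}{15} e_{23}
step 2: -\frac{86}{75} e_{1} + \frac{688}{75} e_{2} + \frac{891}{20} e_{4} - \frac{287}{20} e_{12} - \frac{9}{10} e_{13} + \frac{14}{3} e_{14} + \frac{36}{5} e_{23} - \frac{7}{6} e_{34} + \frac{7}{6} e_{123}
step 3: \frac{109}{15} + \frac{688}{75} e_{1} + \frac{86}{75} e_{2}
Answer: \frac{86}{75}


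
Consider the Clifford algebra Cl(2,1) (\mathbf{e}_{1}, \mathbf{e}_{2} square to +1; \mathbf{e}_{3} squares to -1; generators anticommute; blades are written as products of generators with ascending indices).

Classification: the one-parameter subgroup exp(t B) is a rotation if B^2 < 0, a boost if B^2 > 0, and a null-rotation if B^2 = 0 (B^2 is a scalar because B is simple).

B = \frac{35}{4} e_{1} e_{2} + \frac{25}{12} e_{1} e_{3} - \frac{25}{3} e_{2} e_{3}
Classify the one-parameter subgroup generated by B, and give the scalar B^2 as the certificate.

B^2 term by term: the squares give (\frac{35}{4})^2*(e_{1} e_{2})^2 + (\frac{25}{12})^2*(e_{1} e_{3})^2 + (-\frac{25}{3})^2*(e_{2} e_{3})^2 = \frac{1225}{16}*(-1) + \frac{625}{144}*(+1) + \frac{625}{9}*(+1) = -\frac{25}{9} (each basis 2-blade squares to minus the product of its generators' squares); cross terms between blades sharing an index anticommute and cancel. So B^2 = -\frac{25}{9}.
Answer: rotation, certificate B^2 = -\frac{25}{9}. Certificate logic: -\frac{25}{9} is a conjugation-invariant scalar, so its sign fixes rotation versus boost versus null-rotation outright.


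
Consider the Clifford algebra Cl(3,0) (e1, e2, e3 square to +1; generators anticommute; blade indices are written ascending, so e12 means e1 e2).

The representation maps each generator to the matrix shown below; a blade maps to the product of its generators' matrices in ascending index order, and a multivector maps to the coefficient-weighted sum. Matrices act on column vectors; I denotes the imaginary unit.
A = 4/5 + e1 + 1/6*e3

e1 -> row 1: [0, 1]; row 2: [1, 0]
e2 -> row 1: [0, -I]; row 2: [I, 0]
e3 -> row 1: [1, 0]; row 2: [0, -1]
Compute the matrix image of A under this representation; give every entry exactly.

M = (4/5)*1 + (1)*rho(e1) + (1/6)*rho(e3), summed entrywise (1 is the identity matrix):
Answer: row 1: [29/30, 1]; row 2: [1, 19/30]


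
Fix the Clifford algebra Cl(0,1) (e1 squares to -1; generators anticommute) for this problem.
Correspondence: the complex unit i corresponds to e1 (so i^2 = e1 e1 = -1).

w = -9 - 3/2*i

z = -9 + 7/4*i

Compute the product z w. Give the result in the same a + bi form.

In blades: z = -9 + 7/4*e1, w = -9 - 3/2*e1.
Distribute z over w term by term (generator squares from the signature, products reordered to ascending indices): (-9)*w = 81 + 27/2*e1; (7/4*e1)*w = 21/8 - 63/4*e1.
Sum: 669/8 - 9/4*e1; translating back through the correspondence:
Answer: 669/8 - 9/4*i


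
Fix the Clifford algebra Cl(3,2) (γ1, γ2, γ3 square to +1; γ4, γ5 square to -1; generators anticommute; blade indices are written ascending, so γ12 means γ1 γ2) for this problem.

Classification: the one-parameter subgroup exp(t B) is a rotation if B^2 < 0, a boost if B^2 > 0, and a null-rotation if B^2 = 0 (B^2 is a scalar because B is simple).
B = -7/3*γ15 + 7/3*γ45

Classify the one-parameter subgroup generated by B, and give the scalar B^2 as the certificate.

B^2 term by term: the squares give (-7/3)^2*(γ15)^2 + (7/3)^2*(γ45)^2 = 49/9*(+1) + 49/9*(-1) = 0 (each basis 2-blade squares to minus the product of its generators' squares); cross terms between blades sharing an index anticommute and cancel. So B^2 = 0.
Answer: null-rotation, certificate B^2 = 0. The class reads off the invariant scalar 0 directly.


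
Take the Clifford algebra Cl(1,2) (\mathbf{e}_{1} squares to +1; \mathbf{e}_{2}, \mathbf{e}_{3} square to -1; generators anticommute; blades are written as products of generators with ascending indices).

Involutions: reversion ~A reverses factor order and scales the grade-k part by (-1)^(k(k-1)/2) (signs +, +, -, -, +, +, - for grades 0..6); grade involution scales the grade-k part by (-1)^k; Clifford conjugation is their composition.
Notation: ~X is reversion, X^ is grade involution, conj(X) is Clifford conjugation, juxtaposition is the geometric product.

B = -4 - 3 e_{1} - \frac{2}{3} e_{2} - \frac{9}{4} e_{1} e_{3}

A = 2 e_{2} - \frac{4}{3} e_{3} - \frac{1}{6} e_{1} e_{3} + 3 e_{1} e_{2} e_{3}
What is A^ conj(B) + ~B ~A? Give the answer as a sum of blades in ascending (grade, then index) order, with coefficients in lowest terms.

first term: \frac{23}{24} + 3 e_{1} + \frac{59}{4} e_{2} - \frac{29}{6} e_{3} + 6 e_{1} e_{2} - \frac{16}{3} e_{1} e_{3} - \frac{89}{9} e_{2} e_{3} + \frac{299}{18} e_{1} e_{2} e_{3}
second term: \frac{41}{24} + 3 e_{1} - \frac{5}{4} e_{2} + \frac{29}{6} e_{3} - 6 e_{1} e_{2} + \frac{16}{3} e_{1} e_{3} + \frac{89}{9} e_{2} e_{3} + \frac{137}{18} e_{1} e_{2} e_{3}
Answer: \frac{8}{3} + 6 e_{1} + \frac{27}{2} e_{2} + \frac{218}{9} e_{1} e_{2} e_{3}


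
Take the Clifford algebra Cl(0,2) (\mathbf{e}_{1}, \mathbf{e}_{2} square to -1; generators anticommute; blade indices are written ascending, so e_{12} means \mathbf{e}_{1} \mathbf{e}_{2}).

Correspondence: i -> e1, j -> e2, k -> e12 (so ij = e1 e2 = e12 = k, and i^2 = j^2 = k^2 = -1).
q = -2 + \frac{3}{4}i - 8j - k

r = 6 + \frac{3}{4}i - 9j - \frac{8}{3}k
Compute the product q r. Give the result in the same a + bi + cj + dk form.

In blades: q = -2 + \frac{3}{4} e_{1} - 8 e_{2} - e_{12}, r = 6 + \frac{3}{4} e_{1} - 9 e_{2} - \frac{8}{3} e_{12}.
Distribute q over r term by term (generator squares from the signature, products reordered to ascending indices): (-2)*r = -12 - \frac{3}{2} e_{1} + 18 e_{2} + \frac{16}{3} e_{12}; (\frac{3}{4} e_{1})*r = -\frac{9}{16} + \frac{9}{2} e_{1} + 2 e_{2} - \frac{27}{4} e_{12}; (-8 e_{2})*r = -72 + \frac{64}{3} e_{1} - 48 e_{2} + 6 e_{12}; (-e_{12})*r = -\frac{8}{3} - 9 e_{1} - \frac{3}{4} e_{2} - 6 e_{12}.
Sum: -\frac{4187}{48} + \frac{46}{3} e_{1} - \frac{115}{4} e_{2} - \frac{17}{12} e_{12}; translating back through the correspondence:
Answer: -\frac{4187}{48} + \frac{46}{3}i - \frac{115}{4}j - \frac{17}{12}k


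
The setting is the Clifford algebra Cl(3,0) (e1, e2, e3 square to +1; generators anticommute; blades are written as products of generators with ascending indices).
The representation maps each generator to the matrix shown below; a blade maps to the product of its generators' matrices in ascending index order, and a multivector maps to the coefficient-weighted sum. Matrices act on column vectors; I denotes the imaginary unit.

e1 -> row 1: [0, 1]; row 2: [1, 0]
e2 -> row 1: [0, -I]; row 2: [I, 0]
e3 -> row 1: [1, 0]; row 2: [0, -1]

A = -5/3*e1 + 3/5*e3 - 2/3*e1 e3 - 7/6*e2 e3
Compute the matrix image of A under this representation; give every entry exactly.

Bivector images (products of the table entries): rho(e1 e3) = rho(e1)rho(e3) = row 1: [0, -1]; row 2: [1, 0]; rho(e2 e3) = rho(e2)rho(e3) = row 1: [0, I]; row 2: [I, 0].
M = (-5/3)*rho(e1) + (3/5)*rho(e3) + (-2/3)*rho(e1 e3) + (-7/6)*rho(e2 e3), summed entrywise:
Answer: row 1: [3/5, -1 - 7*I/6]; row 2: [-7/3 - 7*I/6, -3/5]


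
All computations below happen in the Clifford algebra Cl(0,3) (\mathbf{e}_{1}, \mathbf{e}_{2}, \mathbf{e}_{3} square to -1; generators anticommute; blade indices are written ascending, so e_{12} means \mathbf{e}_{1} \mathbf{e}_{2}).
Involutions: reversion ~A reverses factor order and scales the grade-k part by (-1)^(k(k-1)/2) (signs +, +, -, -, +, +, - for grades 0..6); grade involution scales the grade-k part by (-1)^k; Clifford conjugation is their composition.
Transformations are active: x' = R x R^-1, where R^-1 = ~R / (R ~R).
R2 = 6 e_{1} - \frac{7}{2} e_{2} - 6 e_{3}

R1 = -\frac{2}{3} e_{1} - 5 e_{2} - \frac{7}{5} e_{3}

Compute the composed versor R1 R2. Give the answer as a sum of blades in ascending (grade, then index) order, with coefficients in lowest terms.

Distribute over the terms of R1 (each basis-blade product reordered to ascending indices, repeated generators contracted through their squares):
(-\frac{2}{3} e_{1}) R2 = 4 + \frac{7}{3} e_{12} + 4 e_{13}
(-5 e_{2}) R2 = -\frac{35}{2} + 30 e_{12} + 30 e_{23}
(-\frac{7}{5} e_{3}) R2 = -\frac{42}{5} + \frac{42}{5} e_{13} - \frac{49}{10} e_{23}
Summing the partial products and collecting blades:
Answer: -\frac{219}{10} + \frac{97}{3} e_{12} + \frac{62}{5} e_{13} + \frac{251}{10} e_{23}
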